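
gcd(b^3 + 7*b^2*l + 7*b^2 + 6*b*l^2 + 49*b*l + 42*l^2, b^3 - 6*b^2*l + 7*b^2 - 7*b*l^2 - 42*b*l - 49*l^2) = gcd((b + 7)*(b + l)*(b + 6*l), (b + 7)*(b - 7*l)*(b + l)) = b^2 + b*l + 7*b + 7*l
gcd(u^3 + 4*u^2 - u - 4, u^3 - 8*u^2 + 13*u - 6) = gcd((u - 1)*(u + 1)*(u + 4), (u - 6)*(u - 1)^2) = u - 1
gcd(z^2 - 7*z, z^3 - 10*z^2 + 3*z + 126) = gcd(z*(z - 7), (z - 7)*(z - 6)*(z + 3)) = z - 7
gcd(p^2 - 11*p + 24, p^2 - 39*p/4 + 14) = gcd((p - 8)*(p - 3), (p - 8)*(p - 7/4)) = p - 8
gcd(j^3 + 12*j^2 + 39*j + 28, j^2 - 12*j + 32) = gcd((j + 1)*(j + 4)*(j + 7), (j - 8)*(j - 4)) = 1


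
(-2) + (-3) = -5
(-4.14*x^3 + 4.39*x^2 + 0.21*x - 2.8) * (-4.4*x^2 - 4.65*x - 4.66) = 18.216*x^5 - 0.0649999999999977*x^4 - 2.0451*x^3 - 9.1139*x^2 + 12.0414*x + 13.048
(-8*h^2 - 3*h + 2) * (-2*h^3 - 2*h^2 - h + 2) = 16*h^5 + 22*h^4 + 10*h^3 - 17*h^2 - 8*h + 4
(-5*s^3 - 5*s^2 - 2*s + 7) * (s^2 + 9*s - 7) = -5*s^5 - 50*s^4 - 12*s^3 + 24*s^2 + 77*s - 49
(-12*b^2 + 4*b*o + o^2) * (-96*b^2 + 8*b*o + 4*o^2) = 1152*b^4 - 480*b^3*o - 112*b^2*o^2 + 24*b*o^3 + 4*o^4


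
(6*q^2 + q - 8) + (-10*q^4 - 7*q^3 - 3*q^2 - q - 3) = -10*q^4 - 7*q^3 + 3*q^2 - 11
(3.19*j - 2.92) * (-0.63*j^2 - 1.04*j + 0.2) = -2.0097*j^3 - 1.478*j^2 + 3.6748*j - 0.584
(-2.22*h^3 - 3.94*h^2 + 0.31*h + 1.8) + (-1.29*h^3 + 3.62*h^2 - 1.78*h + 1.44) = -3.51*h^3 - 0.32*h^2 - 1.47*h + 3.24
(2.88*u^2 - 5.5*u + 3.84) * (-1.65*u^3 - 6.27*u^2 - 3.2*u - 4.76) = -4.752*u^5 - 8.9826*u^4 + 18.933*u^3 - 20.1856*u^2 + 13.892*u - 18.2784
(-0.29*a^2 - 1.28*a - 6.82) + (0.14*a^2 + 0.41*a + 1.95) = -0.15*a^2 - 0.87*a - 4.87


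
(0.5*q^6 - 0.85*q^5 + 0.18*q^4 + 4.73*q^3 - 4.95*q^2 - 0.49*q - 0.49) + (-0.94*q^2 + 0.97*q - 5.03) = 0.5*q^6 - 0.85*q^5 + 0.18*q^4 + 4.73*q^3 - 5.89*q^2 + 0.48*q - 5.52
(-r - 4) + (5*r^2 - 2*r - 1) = 5*r^2 - 3*r - 5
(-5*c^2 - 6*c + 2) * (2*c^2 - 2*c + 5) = -10*c^4 - 2*c^3 - 9*c^2 - 34*c + 10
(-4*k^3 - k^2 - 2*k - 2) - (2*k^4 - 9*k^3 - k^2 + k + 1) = -2*k^4 + 5*k^3 - 3*k - 3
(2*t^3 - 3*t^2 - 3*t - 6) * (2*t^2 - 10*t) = 4*t^5 - 26*t^4 + 24*t^3 + 18*t^2 + 60*t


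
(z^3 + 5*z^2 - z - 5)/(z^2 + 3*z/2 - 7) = 2*(z^3 + 5*z^2 - z - 5)/(2*z^2 + 3*z - 14)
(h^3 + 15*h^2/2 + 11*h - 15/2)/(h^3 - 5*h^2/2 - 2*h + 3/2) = (h^2 + 8*h + 15)/(h^2 - 2*h - 3)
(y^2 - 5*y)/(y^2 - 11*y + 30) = y/(y - 6)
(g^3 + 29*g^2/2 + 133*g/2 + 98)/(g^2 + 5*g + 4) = (2*g^2 + 21*g + 49)/(2*(g + 1))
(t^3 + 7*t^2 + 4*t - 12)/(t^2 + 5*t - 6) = t + 2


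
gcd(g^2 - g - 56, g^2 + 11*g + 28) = g + 7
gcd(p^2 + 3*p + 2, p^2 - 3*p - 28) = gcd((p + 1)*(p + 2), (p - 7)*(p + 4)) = 1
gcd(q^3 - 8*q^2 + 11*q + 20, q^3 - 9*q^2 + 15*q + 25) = q^2 - 4*q - 5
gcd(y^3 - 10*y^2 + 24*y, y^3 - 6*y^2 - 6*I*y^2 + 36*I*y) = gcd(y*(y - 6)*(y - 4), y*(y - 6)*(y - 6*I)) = y^2 - 6*y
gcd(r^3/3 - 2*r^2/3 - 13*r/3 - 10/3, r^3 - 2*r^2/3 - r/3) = 1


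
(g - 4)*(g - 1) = g^2 - 5*g + 4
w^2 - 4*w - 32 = (w - 8)*(w + 4)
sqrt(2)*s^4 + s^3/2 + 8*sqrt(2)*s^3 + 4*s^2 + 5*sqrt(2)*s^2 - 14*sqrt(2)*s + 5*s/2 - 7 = (s - 1)*(s + 2)*(s + 7)*(sqrt(2)*s + 1/2)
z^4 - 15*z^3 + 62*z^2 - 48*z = z*(z - 8)*(z - 6)*(z - 1)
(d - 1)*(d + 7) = d^2 + 6*d - 7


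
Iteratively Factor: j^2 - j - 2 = (j + 1)*(j - 2)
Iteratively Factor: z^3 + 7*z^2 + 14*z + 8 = (z + 1)*(z^2 + 6*z + 8) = (z + 1)*(z + 2)*(z + 4)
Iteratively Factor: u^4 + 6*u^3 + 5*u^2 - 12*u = (u + 3)*(u^3 + 3*u^2 - 4*u) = (u + 3)*(u + 4)*(u^2 - u) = u*(u + 3)*(u + 4)*(u - 1)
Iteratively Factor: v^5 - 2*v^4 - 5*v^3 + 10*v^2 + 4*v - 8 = (v - 2)*(v^4 - 5*v^2 + 4) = (v - 2)^2*(v^3 + 2*v^2 - v - 2) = (v - 2)^2*(v - 1)*(v^2 + 3*v + 2) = (v - 2)^2*(v - 1)*(v + 2)*(v + 1)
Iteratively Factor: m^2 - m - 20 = (m + 4)*(m - 5)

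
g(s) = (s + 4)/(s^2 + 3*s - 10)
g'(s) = (-2*s - 3)*(s + 4)/(s^2 + 3*s - 10)^2 + 1/(s^2 + 3*s - 10) = (s^2 + 3*s - (s + 4)*(2*s + 3) - 10)/(s^2 + 3*s - 10)^2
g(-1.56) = -0.20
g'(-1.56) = -0.08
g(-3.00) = -0.10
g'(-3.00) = -0.07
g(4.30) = 0.39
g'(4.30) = -0.16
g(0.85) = -0.72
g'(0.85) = -0.65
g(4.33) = 0.38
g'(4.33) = -0.16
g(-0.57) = -0.30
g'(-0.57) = -0.14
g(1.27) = -1.15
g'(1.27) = -1.61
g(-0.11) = -0.38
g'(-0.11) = -0.20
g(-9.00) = -0.11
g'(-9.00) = -0.02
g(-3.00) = -0.10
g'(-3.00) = -0.07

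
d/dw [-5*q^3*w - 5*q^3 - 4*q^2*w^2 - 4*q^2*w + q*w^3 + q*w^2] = q*(-5*q^2 - 8*q*w - 4*q + 3*w^2 + 2*w)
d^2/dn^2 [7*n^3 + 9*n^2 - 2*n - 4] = 42*n + 18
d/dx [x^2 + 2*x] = 2*x + 2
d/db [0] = 0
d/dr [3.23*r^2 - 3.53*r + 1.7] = 6.46*r - 3.53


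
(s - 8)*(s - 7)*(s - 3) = s^3 - 18*s^2 + 101*s - 168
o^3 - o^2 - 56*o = o*(o - 8)*(o + 7)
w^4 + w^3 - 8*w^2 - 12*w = w*(w - 3)*(w + 2)^2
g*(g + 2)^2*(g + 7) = g^4 + 11*g^3 + 32*g^2 + 28*g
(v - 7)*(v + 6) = v^2 - v - 42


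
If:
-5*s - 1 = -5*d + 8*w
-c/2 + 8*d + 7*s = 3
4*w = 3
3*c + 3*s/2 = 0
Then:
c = 82/305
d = 263/305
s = -164/305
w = 3/4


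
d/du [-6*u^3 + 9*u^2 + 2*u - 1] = -18*u^2 + 18*u + 2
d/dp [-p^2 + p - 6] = 1 - 2*p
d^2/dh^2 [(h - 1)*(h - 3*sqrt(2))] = 2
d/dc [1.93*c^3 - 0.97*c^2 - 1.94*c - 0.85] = 5.79*c^2 - 1.94*c - 1.94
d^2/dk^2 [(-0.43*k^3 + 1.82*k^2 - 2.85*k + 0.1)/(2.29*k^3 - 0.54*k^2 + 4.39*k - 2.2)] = (7.105427357601e-15*k^7 + 18.025048*k^6 - 63.737112*k^5 - 108.337152*k^4 + 175.106888*k^3 - 154.1481*k^2 + 9.42804*k - 33.81618)/(12.008989*k^9 - 8.495442*k^8 + 71.068089*k^7 - 67.340568*k^6 + 152.562819*k^5 - 165.846282*k^4 + 149.147239*k^3 - 135.03666*k^2 + 63.7428*k - 10.648)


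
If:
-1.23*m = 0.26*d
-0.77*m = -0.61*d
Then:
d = 0.00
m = 0.00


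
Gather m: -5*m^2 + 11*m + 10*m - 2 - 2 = -5*m^2 + 21*m - 4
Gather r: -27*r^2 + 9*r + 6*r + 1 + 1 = -27*r^2 + 15*r + 2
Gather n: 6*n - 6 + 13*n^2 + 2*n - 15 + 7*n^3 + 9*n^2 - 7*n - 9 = 7*n^3 + 22*n^2 + n - 30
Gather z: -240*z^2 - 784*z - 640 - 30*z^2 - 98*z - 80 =-270*z^2 - 882*z - 720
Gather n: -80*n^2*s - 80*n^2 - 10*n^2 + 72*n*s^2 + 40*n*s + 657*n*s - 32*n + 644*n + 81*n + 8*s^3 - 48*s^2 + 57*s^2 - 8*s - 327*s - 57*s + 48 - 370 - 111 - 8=n^2*(-80*s - 90) + n*(72*s^2 + 697*s + 693) + 8*s^3 + 9*s^2 - 392*s - 441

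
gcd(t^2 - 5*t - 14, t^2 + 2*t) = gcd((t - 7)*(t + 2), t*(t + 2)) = t + 2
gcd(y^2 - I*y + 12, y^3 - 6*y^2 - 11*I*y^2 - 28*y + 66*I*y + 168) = y - 4*I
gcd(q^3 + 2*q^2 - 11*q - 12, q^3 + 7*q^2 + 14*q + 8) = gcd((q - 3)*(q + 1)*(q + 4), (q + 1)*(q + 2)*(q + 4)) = q^2 + 5*q + 4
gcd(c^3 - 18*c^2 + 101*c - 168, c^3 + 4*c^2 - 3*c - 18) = 1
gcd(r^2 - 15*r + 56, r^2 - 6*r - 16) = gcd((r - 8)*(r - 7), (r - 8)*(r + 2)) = r - 8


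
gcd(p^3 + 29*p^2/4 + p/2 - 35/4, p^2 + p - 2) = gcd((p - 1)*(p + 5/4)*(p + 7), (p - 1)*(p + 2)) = p - 1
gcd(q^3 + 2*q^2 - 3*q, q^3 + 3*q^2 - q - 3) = q^2 + 2*q - 3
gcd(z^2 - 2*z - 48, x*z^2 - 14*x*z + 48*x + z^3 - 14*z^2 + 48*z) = z - 8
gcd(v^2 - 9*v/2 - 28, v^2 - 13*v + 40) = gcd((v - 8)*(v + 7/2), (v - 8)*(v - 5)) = v - 8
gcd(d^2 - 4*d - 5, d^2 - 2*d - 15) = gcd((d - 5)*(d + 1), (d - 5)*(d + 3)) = d - 5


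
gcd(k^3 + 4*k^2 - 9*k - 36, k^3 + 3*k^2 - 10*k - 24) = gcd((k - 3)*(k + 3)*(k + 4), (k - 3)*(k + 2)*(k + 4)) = k^2 + k - 12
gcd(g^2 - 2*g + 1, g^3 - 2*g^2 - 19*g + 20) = g - 1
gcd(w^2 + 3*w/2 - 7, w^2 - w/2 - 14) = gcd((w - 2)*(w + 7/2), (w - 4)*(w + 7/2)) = w + 7/2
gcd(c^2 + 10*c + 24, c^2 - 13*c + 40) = 1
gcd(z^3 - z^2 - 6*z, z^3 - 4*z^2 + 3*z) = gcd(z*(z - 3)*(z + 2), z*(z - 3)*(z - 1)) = z^2 - 3*z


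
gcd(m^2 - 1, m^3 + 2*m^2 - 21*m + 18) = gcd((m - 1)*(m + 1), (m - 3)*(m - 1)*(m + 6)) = m - 1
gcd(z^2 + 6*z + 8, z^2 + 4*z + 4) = z + 2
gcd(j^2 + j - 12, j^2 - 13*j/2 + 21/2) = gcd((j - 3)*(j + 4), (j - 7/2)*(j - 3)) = j - 3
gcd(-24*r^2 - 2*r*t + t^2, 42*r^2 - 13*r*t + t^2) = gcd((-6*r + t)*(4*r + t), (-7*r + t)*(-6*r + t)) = 6*r - t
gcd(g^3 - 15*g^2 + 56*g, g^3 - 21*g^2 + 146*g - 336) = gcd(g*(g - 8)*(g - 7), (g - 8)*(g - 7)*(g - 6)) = g^2 - 15*g + 56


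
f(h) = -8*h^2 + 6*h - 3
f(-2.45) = -65.72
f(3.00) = -57.00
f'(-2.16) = 40.56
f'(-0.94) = 21.04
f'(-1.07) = 23.12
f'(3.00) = -42.00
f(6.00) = -255.00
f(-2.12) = -51.68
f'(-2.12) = 39.92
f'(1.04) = -10.64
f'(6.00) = -90.00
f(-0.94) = -15.71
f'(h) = 6 - 16*h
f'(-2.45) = 45.20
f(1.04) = -5.41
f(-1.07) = -18.58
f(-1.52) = -30.60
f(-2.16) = -53.28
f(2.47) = -36.99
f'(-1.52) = 30.32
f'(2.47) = -33.52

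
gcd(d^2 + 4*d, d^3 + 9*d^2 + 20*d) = d^2 + 4*d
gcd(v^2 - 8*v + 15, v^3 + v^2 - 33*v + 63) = v - 3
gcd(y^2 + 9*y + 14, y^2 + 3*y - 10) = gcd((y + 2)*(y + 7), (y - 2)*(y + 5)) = 1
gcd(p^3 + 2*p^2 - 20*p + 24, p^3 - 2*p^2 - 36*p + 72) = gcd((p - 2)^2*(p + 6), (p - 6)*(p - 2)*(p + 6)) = p^2 + 4*p - 12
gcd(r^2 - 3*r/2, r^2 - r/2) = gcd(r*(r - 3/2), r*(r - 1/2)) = r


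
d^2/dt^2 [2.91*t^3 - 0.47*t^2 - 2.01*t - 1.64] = 17.46*t - 0.94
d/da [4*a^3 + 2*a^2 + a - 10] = 12*a^2 + 4*a + 1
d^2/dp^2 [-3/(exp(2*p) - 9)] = 12*(-exp(2*p) - 9)*exp(2*p)/(exp(2*p) - 9)^3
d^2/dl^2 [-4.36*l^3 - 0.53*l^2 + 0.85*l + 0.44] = -26.16*l - 1.06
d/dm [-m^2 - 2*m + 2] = -2*m - 2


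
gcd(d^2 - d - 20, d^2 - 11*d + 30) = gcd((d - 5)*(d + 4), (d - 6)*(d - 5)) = d - 5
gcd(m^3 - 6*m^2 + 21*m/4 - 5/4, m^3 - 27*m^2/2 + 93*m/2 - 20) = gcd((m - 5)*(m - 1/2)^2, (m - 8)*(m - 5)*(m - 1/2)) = m^2 - 11*m/2 + 5/2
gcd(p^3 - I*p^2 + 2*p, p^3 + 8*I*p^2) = p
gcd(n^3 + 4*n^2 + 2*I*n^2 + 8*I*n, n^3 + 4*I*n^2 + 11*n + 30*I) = n + 2*I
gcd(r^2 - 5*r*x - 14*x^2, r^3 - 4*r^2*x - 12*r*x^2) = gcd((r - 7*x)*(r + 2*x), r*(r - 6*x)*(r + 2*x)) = r + 2*x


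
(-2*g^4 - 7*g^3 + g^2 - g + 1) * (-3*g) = 6*g^5 + 21*g^4 - 3*g^3 + 3*g^2 - 3*g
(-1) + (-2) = -3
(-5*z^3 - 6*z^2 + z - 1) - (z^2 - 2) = -5*z^3 - 7*z^2 + z + 1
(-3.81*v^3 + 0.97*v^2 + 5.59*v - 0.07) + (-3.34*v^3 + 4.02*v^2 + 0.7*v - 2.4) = -7.15*v^3 + 4.99*v^2 + 6.29*v - 2.47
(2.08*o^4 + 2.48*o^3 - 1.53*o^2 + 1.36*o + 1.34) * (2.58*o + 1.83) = 5.3664*o^5 + 10.2048*o^4 + 0.591*o^3 + 0.7089*o^2 + 5.946*o + 2.4522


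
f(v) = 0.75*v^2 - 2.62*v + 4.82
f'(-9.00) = -16.12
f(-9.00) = 89.15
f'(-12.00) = -20.62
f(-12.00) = 144.26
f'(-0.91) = -3.98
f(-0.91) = 7.83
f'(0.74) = -1.51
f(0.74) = 3.29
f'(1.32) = -0.64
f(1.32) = 2.67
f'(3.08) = 2.00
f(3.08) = 3.87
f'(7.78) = 9.05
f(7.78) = 29.83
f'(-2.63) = -6.56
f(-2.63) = 16.90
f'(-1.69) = -5.16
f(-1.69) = 11.39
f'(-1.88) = -5.44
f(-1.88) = 12.40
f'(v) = 1.5*v - 2.62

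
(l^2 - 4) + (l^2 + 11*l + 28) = 2*l^2 + 11*l + 24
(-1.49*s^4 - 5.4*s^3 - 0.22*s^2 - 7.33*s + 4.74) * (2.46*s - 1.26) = -3.6654*s^5 - 11.4066*s^4 + 6.2628*s^3 - 17.7546*s^2 + 20.8962*s - 5.9724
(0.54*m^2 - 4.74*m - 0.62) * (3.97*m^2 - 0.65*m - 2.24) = 2.1438*m^4 - 19.1688*m^3 - 0.59*m^2 + 11.0206*m + 1.3888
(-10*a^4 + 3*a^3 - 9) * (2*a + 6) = -20*a^5 - 54*a^4 + 18*a^3 - 18*a - 54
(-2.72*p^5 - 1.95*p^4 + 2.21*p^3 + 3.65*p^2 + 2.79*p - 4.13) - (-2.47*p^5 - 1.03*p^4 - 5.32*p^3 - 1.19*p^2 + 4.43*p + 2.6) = -0.25*p^5 - 0.92*p^4 + 7.53*p^3 + 4.84*p^2 - 1.64*p - 6.73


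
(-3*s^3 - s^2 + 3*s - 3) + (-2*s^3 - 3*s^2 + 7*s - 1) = -5*s^3 - 4*s^2 + 10*s - 4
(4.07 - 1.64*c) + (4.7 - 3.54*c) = 8.77 - 5.18*c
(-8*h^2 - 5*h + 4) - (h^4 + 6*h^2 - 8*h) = -h^4 - 14*h^2 + 3*h + 4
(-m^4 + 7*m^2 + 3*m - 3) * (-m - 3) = m^5 + 3*m^4 - 7*m^3 - 24*m^2 - 6*m + 9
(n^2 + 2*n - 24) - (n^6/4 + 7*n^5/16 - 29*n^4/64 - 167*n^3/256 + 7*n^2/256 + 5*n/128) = -n^6/4 - 7*n^5/16 + 29*n^4/64 + 167*n^3/256 + 249*n^2/256 + 251*n/128 - 24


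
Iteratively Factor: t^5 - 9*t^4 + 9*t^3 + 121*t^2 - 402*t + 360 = (t + 4)*(t^4 - 13*t^3 + 61*t^2 - 123*t + 90) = (t - 5)*(t + 4)*(t^3 - 8*t^2 + 21*t - 18) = (t - 5)*(t - 2)*(t + 4)*(t^2 - 6*t + 9) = (t - 5)*(t - 3)*(t - 2)*(t + 4)*(t - 3)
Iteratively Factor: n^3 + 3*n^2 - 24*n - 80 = (n - 5)*(n^2 + 8*n + 16) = (n - 5)*(n + 4)*(n + 4)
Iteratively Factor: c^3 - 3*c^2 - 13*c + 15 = (c - 5)*(c^2 + 2*c - 3) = (c - 5)*(c - 1)*(c + 3)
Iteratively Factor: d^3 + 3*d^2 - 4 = (d + 2)*(d^2 + d - 2) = (d + 2)^2*(d - 1)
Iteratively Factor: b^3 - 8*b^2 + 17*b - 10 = (b - 2)*(b^2 - 6*b + 5) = (b - 5)*(b - 2)*(b - 1)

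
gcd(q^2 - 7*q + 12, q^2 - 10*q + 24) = q - 4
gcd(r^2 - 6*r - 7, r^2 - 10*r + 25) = 1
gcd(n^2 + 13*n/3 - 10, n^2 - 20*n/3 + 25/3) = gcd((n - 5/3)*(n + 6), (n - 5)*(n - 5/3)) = n - 5/3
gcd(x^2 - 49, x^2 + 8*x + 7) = x + 7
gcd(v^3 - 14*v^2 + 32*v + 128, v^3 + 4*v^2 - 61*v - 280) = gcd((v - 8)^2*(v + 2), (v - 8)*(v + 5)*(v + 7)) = v - 8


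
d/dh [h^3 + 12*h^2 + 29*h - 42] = 3*h^2 + 24*h + 29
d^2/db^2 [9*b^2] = 18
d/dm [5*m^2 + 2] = 10*m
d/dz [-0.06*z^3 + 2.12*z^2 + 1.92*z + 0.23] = -0.18*z^2 + 4.24*z + 1.92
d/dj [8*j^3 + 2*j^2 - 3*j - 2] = 24*j^2 + 4*j - 3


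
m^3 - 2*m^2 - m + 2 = (m - 2)*(m - 1)*(m + 1)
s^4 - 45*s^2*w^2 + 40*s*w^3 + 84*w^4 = (s - 6*w)*(s - 2*w)*(s + w)*(s + 7*w)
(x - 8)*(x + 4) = x^2 - 4*x - 32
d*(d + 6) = d^2 + 6*d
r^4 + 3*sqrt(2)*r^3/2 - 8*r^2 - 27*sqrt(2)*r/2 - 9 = (r - 3)*(r + 3)*(r + sqrt(2)/2)*(r + sqrt(2))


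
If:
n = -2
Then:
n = -2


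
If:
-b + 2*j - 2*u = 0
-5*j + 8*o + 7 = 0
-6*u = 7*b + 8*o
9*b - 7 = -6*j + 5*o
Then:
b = 1/10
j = 3/5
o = -1/2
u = 11/20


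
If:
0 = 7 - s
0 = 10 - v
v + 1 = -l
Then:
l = -11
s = 7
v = 10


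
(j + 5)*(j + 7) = j^2 + 12*j + 35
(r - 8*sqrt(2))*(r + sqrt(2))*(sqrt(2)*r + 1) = sqrt(2)*r^3 - 13*r^2 - 23*sqrt(2)*r - 16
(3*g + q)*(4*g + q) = 12*g^2 + 7*g*q + q^2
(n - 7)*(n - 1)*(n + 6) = n^3 - 2*n^2 - 41*n + 42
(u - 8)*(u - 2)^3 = u^4 - 14*u^3 + 60*u^2 - 104*u + 64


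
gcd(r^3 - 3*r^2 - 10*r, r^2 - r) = r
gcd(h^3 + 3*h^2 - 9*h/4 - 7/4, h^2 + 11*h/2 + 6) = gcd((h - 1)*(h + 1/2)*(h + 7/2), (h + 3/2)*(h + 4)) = 1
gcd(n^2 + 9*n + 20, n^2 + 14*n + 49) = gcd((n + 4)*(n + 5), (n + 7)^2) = 1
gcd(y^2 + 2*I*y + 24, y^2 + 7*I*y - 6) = y + 6*I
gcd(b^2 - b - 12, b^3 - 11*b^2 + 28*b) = b - 4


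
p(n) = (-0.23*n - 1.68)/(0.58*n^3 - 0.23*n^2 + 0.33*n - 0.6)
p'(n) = (-0.23*n - 1.68)*(-1.74*n^2 + 0.46*n - 0.33)/(0.58*n^3 - 0.23*n^2 + 0.33*n - 0.6)^2 - 0.23/(0.58*n^3 - 0.23*n^2 + 0.33*n - 0.6) = (0.2668*n^3 + 2.8703*n^2 - 0.7728*n + 0.6924)/(0.3364*n^6 - 0.2668*n^5 + 0.4357*n^4 - 0.8478*n^3 + 0.3849*n^2 - 0.396*n + 0.36)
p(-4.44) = 0.01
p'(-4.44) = 0.01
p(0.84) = 13.26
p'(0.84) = 111.49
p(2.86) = -0.19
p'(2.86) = 0.19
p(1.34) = -2.41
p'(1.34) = 8.02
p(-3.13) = 0.04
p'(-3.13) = 0.05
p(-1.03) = 0.79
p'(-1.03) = 1.28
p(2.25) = -0.39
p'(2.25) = 0.53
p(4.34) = -0.06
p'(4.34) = 0.04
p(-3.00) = 0.05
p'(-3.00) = 0.06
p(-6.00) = 0.00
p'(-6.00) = 0.00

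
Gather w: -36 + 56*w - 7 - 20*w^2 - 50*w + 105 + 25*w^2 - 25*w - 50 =5*w^2 - 19*w + 12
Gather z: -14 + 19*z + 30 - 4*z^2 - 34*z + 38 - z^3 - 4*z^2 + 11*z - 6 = -z^3 - 8*z^2 - 4*z + 48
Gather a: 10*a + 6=10*a + 6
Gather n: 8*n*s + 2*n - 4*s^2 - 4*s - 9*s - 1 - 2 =n*(8*s + 2) - 4*s^2 - 13*s - 3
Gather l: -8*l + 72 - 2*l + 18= 90 - 10*l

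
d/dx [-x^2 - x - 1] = -2*x - 1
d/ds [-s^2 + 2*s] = 2 - 2*s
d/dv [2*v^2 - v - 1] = 4*v - 1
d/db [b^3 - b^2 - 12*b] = 3*b^2 - 2*b - 12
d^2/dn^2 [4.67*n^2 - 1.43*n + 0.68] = 9.34000000000000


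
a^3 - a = a*(a - 1)*(a + 1)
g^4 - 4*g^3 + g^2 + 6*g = g*(g - 3)*(g - 2)*(g + 1)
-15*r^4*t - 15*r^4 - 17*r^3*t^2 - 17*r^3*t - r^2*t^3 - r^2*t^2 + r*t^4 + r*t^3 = (-5*r + t)*(r + t)*(3*r + t)*(r*t + r)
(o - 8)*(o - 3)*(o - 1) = o^3 - 12*o^2 + 35*o - 24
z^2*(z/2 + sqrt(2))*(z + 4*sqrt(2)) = z^4/2 + 3*sqrt(2)*z^3 + 8*z^2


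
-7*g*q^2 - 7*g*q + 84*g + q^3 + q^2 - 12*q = (-7*g + q)*(q - 3)*(q + 4)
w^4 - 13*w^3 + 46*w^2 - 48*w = w*(w - 8)*(w - 3)*(w - 2)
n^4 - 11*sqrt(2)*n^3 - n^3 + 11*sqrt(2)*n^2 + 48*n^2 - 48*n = n*(n - 1)*(n - 8*sqrt(2))*(n - 3*sqrt(2))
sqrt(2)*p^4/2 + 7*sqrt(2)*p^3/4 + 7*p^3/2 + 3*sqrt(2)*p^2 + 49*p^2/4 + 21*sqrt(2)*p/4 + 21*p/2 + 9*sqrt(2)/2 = (p + 3/2)*(p + sqrt(2)/2)*(p + 3*sqrt(2))*(sqrt(2)*p/2 + sqrt(2))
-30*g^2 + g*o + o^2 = (-5*g + o)*(6*g + o)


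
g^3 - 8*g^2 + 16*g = g*(g - 4)^2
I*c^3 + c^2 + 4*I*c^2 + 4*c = c*(c + 4)*(I*c + 1)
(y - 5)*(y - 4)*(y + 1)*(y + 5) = y^4 - 3*y^3 - 29*y^2 + 75*y + 100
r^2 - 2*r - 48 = (r - 8)*(r + 6)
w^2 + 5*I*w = w*(w + 5*I)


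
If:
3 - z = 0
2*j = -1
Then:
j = -1/2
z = 3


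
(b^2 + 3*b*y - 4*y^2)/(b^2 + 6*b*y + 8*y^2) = (b - y)/(b + 2*y)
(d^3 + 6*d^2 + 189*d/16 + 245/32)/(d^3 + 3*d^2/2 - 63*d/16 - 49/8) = (d + 5/2)/(d - 2)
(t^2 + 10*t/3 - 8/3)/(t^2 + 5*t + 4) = (t - 2/3)/(t + 1)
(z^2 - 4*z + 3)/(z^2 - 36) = (z^2 - 4*z + 3)/(z^2 - 36)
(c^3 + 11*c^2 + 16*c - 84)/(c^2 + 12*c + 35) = (c^2 + 4*c - 12)/(c + 5)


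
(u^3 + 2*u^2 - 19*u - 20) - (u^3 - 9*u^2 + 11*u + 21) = 11*u^2 - 30*u - 41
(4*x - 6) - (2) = 4*x - 8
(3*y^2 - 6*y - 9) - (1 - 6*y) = 3*y^2 - 10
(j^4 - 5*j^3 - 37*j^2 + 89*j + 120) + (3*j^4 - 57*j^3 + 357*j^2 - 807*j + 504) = 4*j^4 - 62*j^3 + 320*j^2 - 718*j + 624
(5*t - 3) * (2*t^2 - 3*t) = 10*t^3 - 21*t^2 + 9*t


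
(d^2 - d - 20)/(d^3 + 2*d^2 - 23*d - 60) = 1/(d + 3)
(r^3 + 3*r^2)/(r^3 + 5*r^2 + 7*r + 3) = r^2/(r^2 + 2*r + 1)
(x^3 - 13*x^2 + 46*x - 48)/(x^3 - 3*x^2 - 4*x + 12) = (x - 8)/(x + 2)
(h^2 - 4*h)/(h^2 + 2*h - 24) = h/(h + 6)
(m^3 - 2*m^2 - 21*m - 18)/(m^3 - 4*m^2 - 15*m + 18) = (m + 1)/(m - 1)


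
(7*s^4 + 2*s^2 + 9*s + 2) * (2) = 14*s^4 + 4*s^2 + 18*s + 4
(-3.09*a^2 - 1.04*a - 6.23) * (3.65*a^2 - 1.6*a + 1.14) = -11.2785*a^4 + 1.148*a^3 - 24.5981*a^2 + 8.7824*a - 7.1022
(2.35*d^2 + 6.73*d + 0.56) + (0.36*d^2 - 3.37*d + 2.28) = 2.71*d^2 + 3.36*d + 2.84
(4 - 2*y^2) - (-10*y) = -2*y^2 + 10*y + 4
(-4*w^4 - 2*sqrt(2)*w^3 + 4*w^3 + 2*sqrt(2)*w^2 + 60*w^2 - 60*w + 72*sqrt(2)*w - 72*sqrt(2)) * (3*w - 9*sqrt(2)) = -12*w^5 + 12*w^4 + 30*sqrt(2)*w^4 - 30*sqrt(2)*w^3 + 216*w^3 - 324*sqrt(2)*w^2 - 216*w^2 - 1296*w + 324*sqrt(2)*w + 1296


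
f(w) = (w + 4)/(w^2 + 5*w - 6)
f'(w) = (-2*w - 5)*(w + 4)/(w^2 + 5*w - 6)^2 + 1/(w^2 + 5*w - 6)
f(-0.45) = -0.44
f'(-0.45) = -0.35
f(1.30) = 2.42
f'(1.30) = -7.94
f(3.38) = 0.33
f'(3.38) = -0.13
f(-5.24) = 0.26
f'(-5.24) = -0.51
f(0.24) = -0.89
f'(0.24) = -1.24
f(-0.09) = -0.61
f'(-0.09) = -0.61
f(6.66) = 0.15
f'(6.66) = -0.02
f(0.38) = -1.11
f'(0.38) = -1.87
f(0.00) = -0.67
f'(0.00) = -0.72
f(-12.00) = -0.10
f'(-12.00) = -0.01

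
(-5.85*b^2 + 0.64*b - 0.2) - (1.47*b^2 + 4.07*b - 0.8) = -7.32*b^2 - 3.43*b + 0.6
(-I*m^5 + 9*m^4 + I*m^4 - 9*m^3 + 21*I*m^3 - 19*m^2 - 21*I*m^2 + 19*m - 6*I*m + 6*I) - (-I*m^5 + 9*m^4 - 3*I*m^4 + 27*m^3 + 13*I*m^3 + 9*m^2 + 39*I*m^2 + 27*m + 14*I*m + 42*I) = 4*I*m^4 - 36*m^3 + 8*I*m^3 - 28*m^2 - 60*I*m^2 - 8*m - 20*I*m - 36*I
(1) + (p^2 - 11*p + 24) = p^2 - 11*p + 25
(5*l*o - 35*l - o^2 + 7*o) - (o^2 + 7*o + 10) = 5*l*o - 35*l - 2*o^2 - 10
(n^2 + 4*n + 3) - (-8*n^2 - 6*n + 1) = 9*n^2 + 10*n + 2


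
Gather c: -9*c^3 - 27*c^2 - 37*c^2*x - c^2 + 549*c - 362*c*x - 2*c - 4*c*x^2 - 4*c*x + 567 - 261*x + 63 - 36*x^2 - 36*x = -9*c^3 + c^2*(-37*x - 28) + c*(-4*x^2 - 366*x + 547) - 36*x^2 - 297*x + 630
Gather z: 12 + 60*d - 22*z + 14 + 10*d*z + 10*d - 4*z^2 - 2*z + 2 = 70*d - 4*z^2 + z*(10*d - 24) + 28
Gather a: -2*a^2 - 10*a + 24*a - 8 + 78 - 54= -2*a^2 + 14*a + 16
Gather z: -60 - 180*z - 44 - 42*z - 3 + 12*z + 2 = -210*z - 105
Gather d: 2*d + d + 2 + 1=3*d + 3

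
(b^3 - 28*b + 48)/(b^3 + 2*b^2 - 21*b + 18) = (b^2 - 6*b + 8)/(b^2 - 4*b + 3)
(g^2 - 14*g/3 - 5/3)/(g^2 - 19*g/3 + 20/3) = (3*g + 1)/(3*g - 4)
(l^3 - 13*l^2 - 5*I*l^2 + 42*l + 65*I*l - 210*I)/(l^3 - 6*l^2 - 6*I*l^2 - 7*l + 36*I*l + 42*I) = (l^2 - l*(6 + 5*I) + 30*I)/(l^2 + l*(1 - 6*I) - 6*I)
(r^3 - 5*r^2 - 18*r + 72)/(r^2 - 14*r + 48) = (r^2 + r - 12)/(r - 8)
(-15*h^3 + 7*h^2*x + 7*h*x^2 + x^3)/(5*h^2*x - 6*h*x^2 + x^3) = (15*h^2 + 8*h*x + x^2)/(x*(-5*h + x))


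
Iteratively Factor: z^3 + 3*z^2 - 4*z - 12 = (z + 3)*(z^2 - 4) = (z - 2)*(z + 3)*(z + 2)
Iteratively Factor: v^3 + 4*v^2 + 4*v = (v)*(v^2 + 4*v + 4) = v*(v + 2)*(v + 2)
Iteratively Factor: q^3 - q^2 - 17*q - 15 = (q - 5)*(q^2 + 4*q + 3) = (q - 5)*(q + 1)*(q + 3)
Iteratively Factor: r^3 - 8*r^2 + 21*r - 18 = (r - 3)*(r^2 - 5*r + 6) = (r - 3)*(r - 2)*(r - 3)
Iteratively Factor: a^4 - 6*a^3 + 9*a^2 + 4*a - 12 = (a - 2)*(a^3 - 4*a^2 + a + 6) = (a - 2)*(a + 1)*(a^2 - 5*a + 6) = (a - 3)*(a - 2)*(a + 1)*(a - 2)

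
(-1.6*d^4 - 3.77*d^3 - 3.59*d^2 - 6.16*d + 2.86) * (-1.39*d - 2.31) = 2.224*d^5 + 8.9363*d^4 + 13.6988*d^3 + 16.8553*d^2 + 10.2542*d - 6.6066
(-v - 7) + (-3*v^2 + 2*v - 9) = -3*v^2 + v - 16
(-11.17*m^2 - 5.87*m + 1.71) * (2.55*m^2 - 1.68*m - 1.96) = -28.4835*m^4 + 3.7971*m^3 + 36.1153*m^2 + 8.6324*m - 3.3516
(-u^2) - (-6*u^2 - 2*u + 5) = 5*u^2 + 2*u - 5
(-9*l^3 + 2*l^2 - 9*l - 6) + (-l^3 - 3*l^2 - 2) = -10*l^3 - l^2 - 9*l - 8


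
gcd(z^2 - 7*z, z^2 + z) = z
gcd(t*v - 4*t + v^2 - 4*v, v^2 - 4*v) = v - 4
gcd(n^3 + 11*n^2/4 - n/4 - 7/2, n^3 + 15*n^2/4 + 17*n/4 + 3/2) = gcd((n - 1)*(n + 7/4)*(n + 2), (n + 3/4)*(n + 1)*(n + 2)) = n + 2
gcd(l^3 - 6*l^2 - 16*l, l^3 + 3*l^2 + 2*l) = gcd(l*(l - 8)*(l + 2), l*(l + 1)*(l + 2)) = l^2 + 2*l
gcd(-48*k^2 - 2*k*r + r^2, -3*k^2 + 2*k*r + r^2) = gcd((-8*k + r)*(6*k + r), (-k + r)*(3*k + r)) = 1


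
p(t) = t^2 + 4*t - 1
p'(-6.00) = -8.00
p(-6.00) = 11.00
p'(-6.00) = -8.00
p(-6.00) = 11.00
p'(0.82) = 5.64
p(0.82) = 2.95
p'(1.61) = 7.22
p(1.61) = 8.03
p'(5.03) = 14.06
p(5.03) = 44.42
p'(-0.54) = 2.92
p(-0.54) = -2.87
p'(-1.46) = 1.08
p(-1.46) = -4.71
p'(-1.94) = 0.12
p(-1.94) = -5.00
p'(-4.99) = -5.98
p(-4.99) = 3.94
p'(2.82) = 9.64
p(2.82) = 18.23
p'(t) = 2*t + 4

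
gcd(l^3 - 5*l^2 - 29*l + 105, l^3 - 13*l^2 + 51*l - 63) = l^2 - 10*l + 21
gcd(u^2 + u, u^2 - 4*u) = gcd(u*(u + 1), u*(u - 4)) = u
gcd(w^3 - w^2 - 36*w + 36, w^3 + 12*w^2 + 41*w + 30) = w + 6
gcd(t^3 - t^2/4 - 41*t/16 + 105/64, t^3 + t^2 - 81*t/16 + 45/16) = t^2 - 2*t + 15/16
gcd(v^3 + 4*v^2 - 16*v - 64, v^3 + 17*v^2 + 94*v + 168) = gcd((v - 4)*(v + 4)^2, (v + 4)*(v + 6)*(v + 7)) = v + 4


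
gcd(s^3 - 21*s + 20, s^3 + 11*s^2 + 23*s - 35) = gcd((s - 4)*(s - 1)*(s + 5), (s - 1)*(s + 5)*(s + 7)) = s^2 + 4*s - 5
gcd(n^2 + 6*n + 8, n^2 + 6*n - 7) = 1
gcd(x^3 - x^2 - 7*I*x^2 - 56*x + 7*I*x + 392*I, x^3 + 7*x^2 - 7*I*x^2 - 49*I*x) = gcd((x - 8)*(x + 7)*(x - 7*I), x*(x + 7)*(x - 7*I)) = x^2 + x*(7 - 7*I) - 49*I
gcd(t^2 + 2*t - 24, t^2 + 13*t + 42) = t + 6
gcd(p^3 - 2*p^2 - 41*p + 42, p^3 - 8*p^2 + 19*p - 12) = p - 1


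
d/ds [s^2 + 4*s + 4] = 2*s + 4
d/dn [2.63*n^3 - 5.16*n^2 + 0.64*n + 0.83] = 7.89*n^2 - 10.32*n + 0.64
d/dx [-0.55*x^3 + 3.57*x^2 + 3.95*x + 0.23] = -1.65*x^2 + 7.14*x + 3.95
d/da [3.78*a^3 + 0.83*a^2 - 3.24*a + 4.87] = 11.34*a^2 + 1.66*a - 3.24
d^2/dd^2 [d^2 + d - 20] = 2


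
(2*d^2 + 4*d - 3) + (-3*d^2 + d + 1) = -d^2 + 5*d - 2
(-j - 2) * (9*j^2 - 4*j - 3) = -9*j^3 - 14*j^2 + 11*j + 6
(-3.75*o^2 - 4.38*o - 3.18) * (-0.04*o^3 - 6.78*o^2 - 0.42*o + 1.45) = 0.15*o^5 + 25.6002*o^4 + 31.3986*o^3 + 17.9625*o^2 - 5.0154*o - 4.611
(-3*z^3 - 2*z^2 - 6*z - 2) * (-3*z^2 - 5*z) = 9*z^5 + 21*z^4 + 28*z^3 + 36*z^2 + 10*z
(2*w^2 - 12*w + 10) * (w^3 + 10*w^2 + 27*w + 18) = 2*w^5 + 8*w^4 - 56*w^3 - 188*w^2 + 54*w + 180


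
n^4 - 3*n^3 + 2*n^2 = n^2*(n - 2)*(n - 1)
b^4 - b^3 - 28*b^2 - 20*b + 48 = (b - 6)*(b - 1)*(b + 2)*(b + 4)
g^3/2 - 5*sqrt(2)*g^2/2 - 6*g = g*(g/2 + sqrt(2)/2)*(g - 6*sqrt(2))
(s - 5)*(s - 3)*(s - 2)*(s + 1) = s^4 - 9*s^3 + 21*s^2 + s - 30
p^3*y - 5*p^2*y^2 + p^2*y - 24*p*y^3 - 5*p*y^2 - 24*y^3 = (p - 8*y)*(p + 3*y)*(p*y + y)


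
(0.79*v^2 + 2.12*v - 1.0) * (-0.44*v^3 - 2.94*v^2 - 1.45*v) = -0.3476*v^5 - 3.2554*v^4 - 6.9383*v^3 - 0.134*v^2 + 1.45*v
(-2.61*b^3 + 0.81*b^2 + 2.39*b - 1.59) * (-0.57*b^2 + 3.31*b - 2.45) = 1.4877*b^5 - 9.1008*b^4 + 7.7133*b^3 + 6.8327*b^2 - 11.1184*b + 3.8955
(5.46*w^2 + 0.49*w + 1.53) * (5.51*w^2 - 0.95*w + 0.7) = 30.0846*w^4 - 2.4871*w^3 + 11.7868*w^2 - 1.1105*w + 1.071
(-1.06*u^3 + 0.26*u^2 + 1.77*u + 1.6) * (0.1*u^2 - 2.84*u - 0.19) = -0.106*u^5 + 3.0364*u^4 - 0.36*u^3 - 4.9162*u^2 - 4.8803*u - 0.304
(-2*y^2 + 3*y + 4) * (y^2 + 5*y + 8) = -2*y^4 - 7*y^3 + 3*y^2 + 44*y + 32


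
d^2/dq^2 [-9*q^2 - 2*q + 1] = -18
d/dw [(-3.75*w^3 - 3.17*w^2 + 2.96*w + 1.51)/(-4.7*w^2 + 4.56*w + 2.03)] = (17.625*w^4 - 34.2*w^3 - 23.3807*w^2 + 1.3238*w - 0.8768)/(22.09*w^4 - 42.864*w^3 + 1.7116*w^2 + 18.5136*w + 4.1209)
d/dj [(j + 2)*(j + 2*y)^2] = (j + 2*y)*(3*j + 2*y + 4)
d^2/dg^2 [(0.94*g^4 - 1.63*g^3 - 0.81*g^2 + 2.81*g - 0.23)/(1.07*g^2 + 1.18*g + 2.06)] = (2.152412*g^6 + 7.121064*g^5 + 20.284824*g^4 + 47.68545*g^3 + 33.227034*g^2 - 80.407608*g - 20.1623)/(1.225043*g^6 + 4.052946*g^5 + 11.545086*g^4 + 17.248768*g^3 + 22.226988*g^2 + 15.022344*g + 8.741816)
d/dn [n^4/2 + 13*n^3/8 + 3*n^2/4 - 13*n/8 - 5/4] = 2*n^3 + 39*n^2/8 + 3*n/2 - 13/8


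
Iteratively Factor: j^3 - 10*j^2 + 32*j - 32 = (j - 2)*(j^2 - 8*j + 16) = (j - 4)*(j - 2)*(j - 4)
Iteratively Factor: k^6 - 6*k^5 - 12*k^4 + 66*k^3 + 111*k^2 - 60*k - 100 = (k + 1)*(k^5 - 7*k^4 - 5*k^3 + 71*k^2 + 40*k - 100) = (k - 1)*(k + 1)*(k^4 - 6*k^3 - 11*k^2 + 60*k + 100) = (k - 5)*(k - 1)*(k + 1)*(k^3 - k^2 - 16*k - 20) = (k - 5)*(k - 1)*(k + 1)*(k + 2)*(k^2 - 3*k - 10) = (k - 5)*(k - 1)*(k + 1)*(k + 2)^2*(k - 5)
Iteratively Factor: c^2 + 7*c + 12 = (c + 3)*(c + 4)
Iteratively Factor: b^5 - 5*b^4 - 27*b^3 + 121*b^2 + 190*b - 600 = (b + 4)*(b^4 - 9*b^3 + 9*b^2 + 85*b - 150) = (b + 3)*(b + 4)*(b^3 - 12*b^2 + 45*b - 50) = (b - 2)*(b + 3)*(b + 4)*(b^2 - 10*b + 25) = (b - 5)*(b - 2)*(b + 3)*(b + 4)*(b - 5)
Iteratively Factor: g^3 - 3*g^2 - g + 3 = (g - 3)*(g^2 - 1) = (g - 3)*(g + 1)*(g - 1)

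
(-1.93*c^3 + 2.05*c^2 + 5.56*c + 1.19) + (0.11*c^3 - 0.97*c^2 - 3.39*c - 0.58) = -1.82*c^3 + 1.08*c^2 + 2.17*c + 0.61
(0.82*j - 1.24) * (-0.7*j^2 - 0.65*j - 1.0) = -0.574*j^3 + 0.335*j^2 - 0.0139999999999999*j + 1.24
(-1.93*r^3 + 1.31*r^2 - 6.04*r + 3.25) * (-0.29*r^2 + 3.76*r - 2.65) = 0.5597*r^5 - 7.6367*r^4 + 11.7917*r^3 - 27.1244*r^2 + 28.226*r - 8.6125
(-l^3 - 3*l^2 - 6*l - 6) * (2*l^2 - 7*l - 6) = -2*l^5 + l^4 + 15*l^3 + 48*l^2 + 78*l + 36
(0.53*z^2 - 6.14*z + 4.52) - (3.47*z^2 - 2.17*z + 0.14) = -2.94*z^2 - 3.97*z + 4.38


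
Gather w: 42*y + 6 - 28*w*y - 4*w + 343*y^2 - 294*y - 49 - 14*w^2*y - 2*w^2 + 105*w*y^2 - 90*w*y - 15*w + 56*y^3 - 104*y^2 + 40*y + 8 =w^2*(-14*y - 2) + w*(105*y^2 - 118*y - 19) + 56*y^3 + 239*y^2 - 212*y - 35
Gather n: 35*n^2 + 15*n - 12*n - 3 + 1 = 35*n^2 + 3*n - 2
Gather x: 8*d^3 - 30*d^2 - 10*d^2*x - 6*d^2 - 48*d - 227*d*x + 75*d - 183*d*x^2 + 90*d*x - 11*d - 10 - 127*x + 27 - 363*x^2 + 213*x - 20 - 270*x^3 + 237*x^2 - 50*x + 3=8*d^3 - 36*d^2 + 16*d - 270*x^3 + x^2*(-183*d - 126) + x*(-10*d^2 - 137*d + 36)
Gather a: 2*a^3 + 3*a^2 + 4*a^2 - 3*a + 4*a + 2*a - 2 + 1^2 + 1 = 2*a^3 + 7*a^2 + 3*a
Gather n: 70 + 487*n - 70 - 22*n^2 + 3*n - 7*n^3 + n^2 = -7*n^3 - 21*n^2 + 490*n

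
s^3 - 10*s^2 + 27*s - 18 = (s - 6)*(s - 3)*(s - 1)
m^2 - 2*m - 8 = (m - 4)*(m + 2)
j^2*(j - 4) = j^3 - 4*j^2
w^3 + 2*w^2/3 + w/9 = w*(w + 1/3)^2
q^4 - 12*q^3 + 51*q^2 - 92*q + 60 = (q - 5)*(q - 3)*(q - 2)^2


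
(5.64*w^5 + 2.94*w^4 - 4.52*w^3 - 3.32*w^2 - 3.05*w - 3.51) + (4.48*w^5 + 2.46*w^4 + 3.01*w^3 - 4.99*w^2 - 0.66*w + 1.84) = 10.12*w^5 + 5.4*w^4 - 1.51*w^3 - 8.31*w^2 - 3.71*w - 1.67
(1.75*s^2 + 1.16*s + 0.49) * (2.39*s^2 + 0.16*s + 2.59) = 4.1825*s^4 + 3.0524*s^3 + 5.8892*s^2 + 3.0828*s + 1.2691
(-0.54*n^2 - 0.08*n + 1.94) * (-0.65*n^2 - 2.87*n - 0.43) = 0.351*n^4 + 1.6018*n^3 - 0.7992*n^2 - 5.5334*n - 0.8342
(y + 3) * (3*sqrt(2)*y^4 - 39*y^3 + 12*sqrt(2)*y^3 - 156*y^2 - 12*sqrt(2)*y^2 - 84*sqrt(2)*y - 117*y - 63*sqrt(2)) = 3*sqrt(2)*y^5 - 39*y^4 + 21*sqrt(2)*y^4 - 273*y^3 + 24*sqrt(2)*y^3 - 585*y^2 - 120*sqrt(2)*y^2 - 315*sqrt(2)*y - 351*y - 189*sqrt(2)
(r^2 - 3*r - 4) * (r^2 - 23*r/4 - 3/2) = r^4 - 35*r^3/4 + 47*r^2/4 + 55*r/2 + 6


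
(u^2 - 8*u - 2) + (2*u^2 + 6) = 3*u^2 - 8*u + 4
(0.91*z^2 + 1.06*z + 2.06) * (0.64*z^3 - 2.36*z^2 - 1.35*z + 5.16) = 0.5824*z^5 - 1.4692*z^4 - 2.4117*z^3 - 1.597*z^2 + 2.6886*z + 10.6296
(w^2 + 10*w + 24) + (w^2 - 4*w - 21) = 2*w^2 + 6*w + 3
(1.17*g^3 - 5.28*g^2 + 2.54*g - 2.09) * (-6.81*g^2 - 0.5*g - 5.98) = -7.9677*g^5 + 35.3718*g^4 - 21.654*g^3 + 44.5373*g^2 - 14.1442*g + 12.4982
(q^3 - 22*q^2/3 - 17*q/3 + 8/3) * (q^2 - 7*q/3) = q^5 - 29*q^4/3 + 103*q^3/9 + 143*q^2/9 - 56*q/9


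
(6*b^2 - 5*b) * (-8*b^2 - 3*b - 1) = -48*b^4 + 22*b^3 + 9*b^2 + 5*b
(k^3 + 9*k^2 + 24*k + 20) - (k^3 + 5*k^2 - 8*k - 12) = 4*k^2 + 32*k + 32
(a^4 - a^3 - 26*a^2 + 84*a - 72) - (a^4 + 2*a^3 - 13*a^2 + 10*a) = -3*a^3 - 13*a^2 + 74*a - 72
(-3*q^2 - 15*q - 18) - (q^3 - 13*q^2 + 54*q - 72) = -q^3 + 10*q^2 - 69*q + 54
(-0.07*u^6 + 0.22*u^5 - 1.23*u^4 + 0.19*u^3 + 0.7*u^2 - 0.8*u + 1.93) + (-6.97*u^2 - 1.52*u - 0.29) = -0.07*u^6 + 0.22*u^5 - 1.23*u^4 + 0.19*u^3 - 6.27*u^2 - 2.32*u + 1.64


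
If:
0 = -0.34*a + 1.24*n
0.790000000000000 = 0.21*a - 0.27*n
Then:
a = 5.81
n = 1.59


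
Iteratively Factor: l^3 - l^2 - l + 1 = (l + 1)*(l^2 - 2*l + 1) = (l - 1)*(l + 1)*(l - 1)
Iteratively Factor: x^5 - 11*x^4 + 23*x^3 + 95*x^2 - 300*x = (x - 5)*(x^4 - 6*x^3 - 7*x^2 + 60*x) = (x - 5)*(x - 4)*(x^3 - 2*x^2 - 15*x) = (x - 5)^2*(x - 4)*(x^2 + 3*x) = x*(x - 5)^2*(x - 4)*(x + 3)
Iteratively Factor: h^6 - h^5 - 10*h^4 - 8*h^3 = (h)*(h^5 - h^4 - 10*h^3 - 8*h^2) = h^2*(h^4 - h^3 - 10*h^2 - 8*h) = h^3*(h^3 - h^2 - 10*h - 8) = h^3*(h + 1)*(h^2 - 2*h - 8) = h^3*(h - 4)*(h + 1)*(h + 2)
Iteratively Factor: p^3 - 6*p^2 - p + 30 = (p + 2)*(p^2 - 8*p + 15) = (p - 3)*(p + 2)*(p - 5)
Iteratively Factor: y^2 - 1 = (y + 1)*(y - 1)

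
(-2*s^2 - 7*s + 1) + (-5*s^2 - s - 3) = -7*s^2 - 8*s - 2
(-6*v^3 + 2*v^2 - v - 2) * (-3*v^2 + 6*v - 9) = 18*v^5 - 42*v^4 + 69*v^3 - 18*v^2 - 3*v + 18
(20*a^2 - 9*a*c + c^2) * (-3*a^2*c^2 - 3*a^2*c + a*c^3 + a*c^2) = -60*a^4*c^2 - 60*a^4*c + 47*a^3*c^3 + 47*a^3*c^2 - 12*a^2*c^4 - 12*a^2*c^3 + a*c^5 + a*c^4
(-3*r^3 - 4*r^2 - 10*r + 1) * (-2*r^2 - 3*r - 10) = 6*r^5 + 17*r^4 + 62*r^3 + 68*r^2 + 97*r - 10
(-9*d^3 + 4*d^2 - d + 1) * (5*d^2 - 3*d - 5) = -45*d^5 + 47*d^4 + 28*d^3 - 12*d^2 + 2*d - 5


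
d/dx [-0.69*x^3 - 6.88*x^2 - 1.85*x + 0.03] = -2.07*x^2 - 13.76*x - 1.85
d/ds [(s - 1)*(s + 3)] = 2*s + 2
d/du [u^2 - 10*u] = 2*u - 10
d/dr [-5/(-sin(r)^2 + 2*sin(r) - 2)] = 10*(1 - sin(r))*cos(r)/(sin(r)^2 - 2*sin(r) + 2)^2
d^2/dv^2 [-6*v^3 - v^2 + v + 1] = -36*v - 2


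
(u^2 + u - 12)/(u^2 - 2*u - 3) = (u + 4)/(u + 1)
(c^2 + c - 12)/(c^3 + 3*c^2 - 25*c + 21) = (c + 4)/(c^2 + 6*c - 7)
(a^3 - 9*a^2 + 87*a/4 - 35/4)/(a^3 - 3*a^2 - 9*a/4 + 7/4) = (a - 5)/(a + 1)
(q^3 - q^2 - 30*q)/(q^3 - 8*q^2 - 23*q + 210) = q/(q - 7)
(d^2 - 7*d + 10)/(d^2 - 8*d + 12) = (d - 5)/(d - 6)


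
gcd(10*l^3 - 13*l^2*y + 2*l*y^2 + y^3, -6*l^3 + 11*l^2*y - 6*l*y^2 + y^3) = 2*l^2 - 3*l*y + y^2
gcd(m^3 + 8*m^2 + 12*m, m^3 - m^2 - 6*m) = m^2 + 2*m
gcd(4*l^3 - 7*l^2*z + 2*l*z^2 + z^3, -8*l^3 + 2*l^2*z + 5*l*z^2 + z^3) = -4*l^2 + 3*l*z + z^2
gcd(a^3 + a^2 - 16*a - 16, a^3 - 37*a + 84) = a - 4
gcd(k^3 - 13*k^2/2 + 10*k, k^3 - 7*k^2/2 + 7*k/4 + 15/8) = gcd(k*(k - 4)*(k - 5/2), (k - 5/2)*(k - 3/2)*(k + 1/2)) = k - 5/2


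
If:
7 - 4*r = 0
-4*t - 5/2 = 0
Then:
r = 7/4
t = -5/8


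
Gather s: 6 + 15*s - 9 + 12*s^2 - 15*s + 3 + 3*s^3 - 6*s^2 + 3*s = 3*s^3 + 6*s^2 + 3*s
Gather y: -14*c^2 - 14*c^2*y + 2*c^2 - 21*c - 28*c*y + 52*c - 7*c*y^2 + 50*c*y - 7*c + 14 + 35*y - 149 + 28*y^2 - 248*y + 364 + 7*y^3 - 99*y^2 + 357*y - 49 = -12*c^2 + 24*c + 7*y^3 + y^2*(-7*c - 71) + y*(-14*c^2 + 22*c + 144) + 180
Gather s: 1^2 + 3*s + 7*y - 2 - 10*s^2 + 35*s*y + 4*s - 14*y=-10*s^2 + s*(35*y + 7) - 7*y - 1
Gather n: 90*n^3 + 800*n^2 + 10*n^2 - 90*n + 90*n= 90*n^3 + 810*n^2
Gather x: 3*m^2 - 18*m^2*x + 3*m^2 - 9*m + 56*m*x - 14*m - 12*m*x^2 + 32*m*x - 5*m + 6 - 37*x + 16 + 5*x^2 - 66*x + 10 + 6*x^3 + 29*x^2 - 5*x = 6*m^2 - 28*m + 6*x^3 + x^2*(34 - 12*m) + x*(-18*m^2 + 88*m - 108) + 32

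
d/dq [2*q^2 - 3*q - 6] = 4*q - 3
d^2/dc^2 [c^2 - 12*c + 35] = 2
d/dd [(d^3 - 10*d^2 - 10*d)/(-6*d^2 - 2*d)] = (-3*d^2 - 2*d - 20)/(2*(9*d^2 + 6*d + 1))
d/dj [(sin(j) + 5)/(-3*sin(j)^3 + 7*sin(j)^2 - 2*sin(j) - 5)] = (6*sin(j)^3 + 38*sin(j)^2 - 70*sin(j) + 5)*cos(j)/(3*sin(j)^3 - 7*sin(j)^2 + 2*sin(j) + 5)^2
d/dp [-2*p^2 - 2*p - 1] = -4*p - 2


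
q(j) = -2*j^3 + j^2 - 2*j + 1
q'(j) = -6*j^2 + 2*j - 2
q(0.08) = 0.85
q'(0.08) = -1.88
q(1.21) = -3.50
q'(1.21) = -8.36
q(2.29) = -22.35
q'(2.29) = -28.88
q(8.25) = -1070.47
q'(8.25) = -393.88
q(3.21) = -61.27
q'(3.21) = -57.40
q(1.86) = -12.13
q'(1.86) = -19.04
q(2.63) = -33.73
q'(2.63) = -38.24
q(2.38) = -25.06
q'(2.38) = -31.23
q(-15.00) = 7006.00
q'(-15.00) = -1382.00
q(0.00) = 1.00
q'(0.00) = -2.00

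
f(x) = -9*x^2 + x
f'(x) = 1 - 18*x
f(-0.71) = -5.25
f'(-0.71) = 13.78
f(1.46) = -17.72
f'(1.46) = -25.28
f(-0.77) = -6.11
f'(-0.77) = 14.86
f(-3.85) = -137.25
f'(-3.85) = 70.30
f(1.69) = -24.01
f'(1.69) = -29.42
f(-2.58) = -62.49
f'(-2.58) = 47.44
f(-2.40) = -54.24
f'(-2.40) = 44.20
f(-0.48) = -2.55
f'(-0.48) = 9.64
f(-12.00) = -1308.00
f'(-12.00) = 217.00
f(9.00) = -720.00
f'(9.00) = -161.00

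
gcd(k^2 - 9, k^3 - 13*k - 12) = k + 3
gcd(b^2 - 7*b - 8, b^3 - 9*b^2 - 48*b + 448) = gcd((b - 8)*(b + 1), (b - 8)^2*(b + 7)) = b - 8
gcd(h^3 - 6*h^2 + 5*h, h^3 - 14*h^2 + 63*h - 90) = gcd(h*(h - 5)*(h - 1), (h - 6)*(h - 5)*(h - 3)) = h - 5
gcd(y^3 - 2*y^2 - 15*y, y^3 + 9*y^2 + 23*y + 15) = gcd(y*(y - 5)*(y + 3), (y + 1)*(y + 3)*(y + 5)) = y + 3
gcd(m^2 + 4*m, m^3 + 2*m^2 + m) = m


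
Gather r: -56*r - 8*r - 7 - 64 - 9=-64*r - 80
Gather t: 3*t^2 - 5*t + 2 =3*t^2 - 5*t + 2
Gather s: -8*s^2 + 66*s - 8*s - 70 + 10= -8*s^2 + 58*s - 60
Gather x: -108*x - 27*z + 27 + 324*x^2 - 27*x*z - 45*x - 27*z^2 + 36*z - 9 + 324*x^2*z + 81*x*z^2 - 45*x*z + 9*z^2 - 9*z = x^2*(324*z + 324) + x*(81*z^2 - 72*z - 153) - 18*z^2 + 18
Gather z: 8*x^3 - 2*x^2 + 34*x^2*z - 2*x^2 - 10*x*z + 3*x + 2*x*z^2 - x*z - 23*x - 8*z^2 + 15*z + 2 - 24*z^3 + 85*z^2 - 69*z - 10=8*x^3 - 4*x^2 - 20*x - 24*z^3 + z^2*(2*x + 77) + z*(34*x^2 - 11*x - 54) - 8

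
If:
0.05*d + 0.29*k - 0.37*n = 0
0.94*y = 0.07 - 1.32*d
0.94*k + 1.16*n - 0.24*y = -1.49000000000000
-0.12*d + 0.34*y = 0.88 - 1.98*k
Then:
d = -2.16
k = -0.22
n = -0.46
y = 3.11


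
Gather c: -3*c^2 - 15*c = -3*c^2 - 15*c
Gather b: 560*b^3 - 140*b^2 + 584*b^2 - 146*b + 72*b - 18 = 560*b^3 + 444*b^2 - 74*b - 18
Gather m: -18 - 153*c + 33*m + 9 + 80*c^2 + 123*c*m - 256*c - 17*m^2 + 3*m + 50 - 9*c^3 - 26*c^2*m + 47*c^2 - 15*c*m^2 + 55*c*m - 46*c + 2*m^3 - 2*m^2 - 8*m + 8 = -9*c^3 + 127*c^2 - 455*c + 2*m^3 + m^2*(-15*c - 19) + m*(-26*c^2 + 178*c + 28) + 49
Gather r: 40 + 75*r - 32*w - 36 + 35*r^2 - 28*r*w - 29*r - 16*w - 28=35*r^2 + r*(46 - 28*w) - 48*w - 24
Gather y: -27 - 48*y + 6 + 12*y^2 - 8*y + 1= 12*y^2 - 56*y - 20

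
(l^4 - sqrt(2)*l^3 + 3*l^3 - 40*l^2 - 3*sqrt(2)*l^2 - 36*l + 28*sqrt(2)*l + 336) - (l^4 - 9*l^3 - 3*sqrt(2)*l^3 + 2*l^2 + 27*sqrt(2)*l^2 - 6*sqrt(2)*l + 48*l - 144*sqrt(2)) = 2*sqrt(2)*l^3 + 12*l^3 - 30*sqrt(2)*l^2 - 42*l^2 - 84*l + 34*sqrt(2)*l + 144*sqrt(2) + 336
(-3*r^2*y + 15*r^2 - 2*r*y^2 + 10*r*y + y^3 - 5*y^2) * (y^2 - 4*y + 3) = -3*r^2*y^3 + 27*r^2*y^2 - 69*r^2*y + 45*r^2 - 2*r*y^4 + 18*r*y^3 - 46*r*y^2 + 30*r*y + y^5 - 9*y^4 + 23*y^3 - 15*y^2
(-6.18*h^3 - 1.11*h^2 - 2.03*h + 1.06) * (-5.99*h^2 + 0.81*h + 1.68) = 37.0182*h^5 + 1.6431*h^4 + 0.8782*h^3 - 9.8585*h^2 - 2.5518*h + 1.7808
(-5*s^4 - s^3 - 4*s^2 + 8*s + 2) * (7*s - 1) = -35*s^5 - 2*s^4 - 27*s^3 + 60*s^2 + 6*s - 2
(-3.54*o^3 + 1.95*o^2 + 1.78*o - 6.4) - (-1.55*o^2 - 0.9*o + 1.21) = -3.54*o^3 + 3.5*o^2 + 2.68*o - 7.61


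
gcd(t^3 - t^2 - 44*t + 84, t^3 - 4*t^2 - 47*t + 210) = t^2 + t - 42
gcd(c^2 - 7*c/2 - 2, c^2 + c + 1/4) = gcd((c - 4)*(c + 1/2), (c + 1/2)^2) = c + 1/2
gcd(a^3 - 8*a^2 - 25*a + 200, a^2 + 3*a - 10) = a + 5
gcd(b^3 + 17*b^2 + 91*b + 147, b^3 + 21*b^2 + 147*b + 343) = b^2 + 14*b + 49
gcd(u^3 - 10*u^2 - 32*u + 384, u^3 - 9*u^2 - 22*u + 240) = u - 8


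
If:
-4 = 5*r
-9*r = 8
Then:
No Solution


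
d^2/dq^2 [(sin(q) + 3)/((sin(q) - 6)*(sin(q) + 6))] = (-sin(q)^5 - 12*sin(q)^4 - 214*sin(q)^3 - 414*sin(q)^2 - 1080*sin(q) + 216)/((sin(q) - 6)^3*(sin(q) + 6)^3)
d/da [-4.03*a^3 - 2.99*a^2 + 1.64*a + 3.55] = -12.09*a^2 - 5.98*a + 1.64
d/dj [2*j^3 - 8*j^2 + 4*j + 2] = 6*j^2 - 16*j + 4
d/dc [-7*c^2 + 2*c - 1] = 2 - 14*c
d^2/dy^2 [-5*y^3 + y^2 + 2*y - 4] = 2 - 30*y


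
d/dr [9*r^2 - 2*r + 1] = 18*r - 2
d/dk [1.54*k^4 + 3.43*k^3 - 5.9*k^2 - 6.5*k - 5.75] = 6.16*k^3 + 10.29*k^2 - 11.8*k - 6.5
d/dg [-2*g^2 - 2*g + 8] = -4*g - 2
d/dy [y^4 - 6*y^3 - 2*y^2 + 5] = 2*y*(2*y^2 - 9*y - 2)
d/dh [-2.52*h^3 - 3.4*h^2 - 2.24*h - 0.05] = -7.56*h^2 - 6.8*h - 2.24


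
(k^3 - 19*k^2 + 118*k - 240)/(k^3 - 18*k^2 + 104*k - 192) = (k - 5)/(k - 4)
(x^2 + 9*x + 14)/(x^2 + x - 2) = (x + 7)/(x - 1)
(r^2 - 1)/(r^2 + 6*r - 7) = (r + 1)/(r + 7)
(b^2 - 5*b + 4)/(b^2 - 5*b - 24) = (-b^2 + 5*b - 4)/(-b^2 + 5*b + 24)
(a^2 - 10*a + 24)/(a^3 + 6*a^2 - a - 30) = (a^2 - 10*a + 24)/(a^3 + 6*a^2 - a - 30)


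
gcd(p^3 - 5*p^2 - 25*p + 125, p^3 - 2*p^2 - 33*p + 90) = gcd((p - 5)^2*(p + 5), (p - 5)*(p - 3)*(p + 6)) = p - 5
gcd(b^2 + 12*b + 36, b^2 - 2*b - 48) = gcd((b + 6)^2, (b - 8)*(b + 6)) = b + 6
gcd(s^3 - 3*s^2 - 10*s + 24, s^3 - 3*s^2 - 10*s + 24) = s^3 - 3*s^2 - 10*s + 24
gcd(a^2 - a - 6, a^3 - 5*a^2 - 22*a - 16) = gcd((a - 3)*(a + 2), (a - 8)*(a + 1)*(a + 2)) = a + 2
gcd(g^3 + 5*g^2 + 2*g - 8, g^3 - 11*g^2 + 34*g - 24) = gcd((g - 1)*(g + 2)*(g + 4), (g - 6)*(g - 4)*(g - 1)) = g - 1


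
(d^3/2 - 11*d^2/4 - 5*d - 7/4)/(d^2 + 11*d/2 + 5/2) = (d^2 - 6*d - 7)/(2*(d + 5))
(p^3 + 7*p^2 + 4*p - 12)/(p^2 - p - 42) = (p^2 + p - 2)/(p - 7)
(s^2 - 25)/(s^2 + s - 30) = (s + 5)/(s + 6)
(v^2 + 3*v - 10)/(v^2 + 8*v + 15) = (v - 2)/(v + 3)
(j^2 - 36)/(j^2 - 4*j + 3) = (j^2 - 36)/(j^2 - 4*j + 3)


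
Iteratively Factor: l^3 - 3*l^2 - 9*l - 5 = (l - 5)*(l^2 + 2*l + 1) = (l - 5)*(l + 1)*(l + 1)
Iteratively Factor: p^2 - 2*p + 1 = (p - 1)*(p - 1)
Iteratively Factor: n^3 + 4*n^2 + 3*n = (n)*(n^2 + 4*n + 3) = n*(n + 1)*(n + 3)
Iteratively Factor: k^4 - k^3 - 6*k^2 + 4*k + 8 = (k - 2)*(k^3 + k^2 - 4*k - 4) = (k - 2)*(k + 1)*(k^2 - 4) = (k - 2)^2*(k + 1)*(k + 2)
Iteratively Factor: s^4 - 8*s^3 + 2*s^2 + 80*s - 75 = (s - 1)*(s^3 - 7*s^2 - 5*s + 75) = (s - 1)*(s + 3)*(s^2 - 10*s + 25) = (s - 5)*(s - 1)*(s + 3)*(s - 5)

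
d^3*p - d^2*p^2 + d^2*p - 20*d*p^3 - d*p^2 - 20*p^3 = (d - 5*p)*(d + 4*p)*(d*p + p)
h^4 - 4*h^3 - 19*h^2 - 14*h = h*(h - 7)*(h + 1)*(h + 2)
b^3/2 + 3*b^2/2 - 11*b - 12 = (b/2 + 1/2)*(b - 4)*(b + 6)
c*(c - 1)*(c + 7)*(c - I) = c^4 + 6*c^3 - I*c^3 - 7*c^2 - 6*I*c^2 + 7*I*c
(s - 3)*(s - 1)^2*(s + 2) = s^4 - 3*s^3 - 3*s^2 + 11*s - 6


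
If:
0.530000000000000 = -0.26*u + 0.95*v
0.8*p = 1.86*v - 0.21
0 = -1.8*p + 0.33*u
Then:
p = -0.42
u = -2.28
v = -0.07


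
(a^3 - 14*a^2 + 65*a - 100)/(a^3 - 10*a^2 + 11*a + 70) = (a^2 - 9*a + 20)/(a^2 - 5*a - 14)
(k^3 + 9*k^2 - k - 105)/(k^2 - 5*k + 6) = (k^2 + 12*k + 35)/(k - 2)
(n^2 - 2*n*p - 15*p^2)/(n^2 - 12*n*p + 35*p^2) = (-n - 3*p)/(-n + 7*p)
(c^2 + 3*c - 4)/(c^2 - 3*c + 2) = (c + 4)/(c - 2)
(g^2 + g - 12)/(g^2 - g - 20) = (g - 3)/(g - 5)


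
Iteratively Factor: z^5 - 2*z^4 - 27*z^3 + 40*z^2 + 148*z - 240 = (z + 3)*(z^4 - 5*z^3 - 12*z^2 + 76*z - 80) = (z + 3)*(z + 4)*(z^3 - 9*z^2 + 24*z - 20) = (z - 2)*(z + 3)*(z + 4)*(z^2 - 7*z + 10) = (z - 2)^2*(z + 3)*(z + 4)*(z - 5)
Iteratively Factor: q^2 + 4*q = (q + 4)*(q)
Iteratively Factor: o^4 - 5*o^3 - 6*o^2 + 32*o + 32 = (o - 4)*(o^3 - o^2 - 10*o - 8) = (o - 4)^2*(o^2 + 3*o + 2) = (o - 4)^2*(o + 1)*(o + 2)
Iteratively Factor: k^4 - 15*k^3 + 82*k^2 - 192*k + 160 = (k - 4)*(k^3 - 11*k^2 + 38*k - 40) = (k - 5)*(k - 4)*(k^2 - 6*k + 8) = (k - 5)*(k - 4)*(k - 2)*(k - 4)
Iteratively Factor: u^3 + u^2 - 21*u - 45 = (u - 5)*(u^2 + 6*u + 9) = (u - 5)*(u + 3)*(u + 3)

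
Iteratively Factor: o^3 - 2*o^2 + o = (o)*(o^2 - 2*o + 1) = o*(o - 1)*(o - 1)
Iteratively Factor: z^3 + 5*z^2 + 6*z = (z + 3)*(z^2 + 2*z) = z*(z + 3)*(z + 2)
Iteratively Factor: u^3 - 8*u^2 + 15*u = (u - 3)*(u^2 - 5*u) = (u - 5)*(u - 3)*(u)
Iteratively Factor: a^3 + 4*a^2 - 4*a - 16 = (a - 2)*(a^2 + 6*a + 8) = (a - 2)*(a + 4)*(a + 2)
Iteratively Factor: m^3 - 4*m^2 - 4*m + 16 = (m - 2)*(m^2 - 2*m - 8) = (m - 4)*(m - 2)*(m + 2)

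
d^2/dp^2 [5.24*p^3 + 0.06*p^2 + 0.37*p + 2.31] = 31.44*p + 0.12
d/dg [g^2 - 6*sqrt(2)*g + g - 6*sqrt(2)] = 2*g - 6*sqrt(2) + 1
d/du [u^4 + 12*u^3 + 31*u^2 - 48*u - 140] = 4*u^3 + 36*u^2 + 62*u - 48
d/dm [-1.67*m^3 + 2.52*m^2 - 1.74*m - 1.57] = -5.01*m^2 + 5.04*m - 1.74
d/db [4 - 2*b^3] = -6*b^2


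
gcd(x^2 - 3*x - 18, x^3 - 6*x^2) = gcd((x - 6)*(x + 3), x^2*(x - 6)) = x - 6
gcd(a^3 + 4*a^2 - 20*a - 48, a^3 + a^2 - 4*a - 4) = a + 2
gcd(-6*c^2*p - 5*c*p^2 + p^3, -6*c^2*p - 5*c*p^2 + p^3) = -6*c^2*p - 5*c*p^2 + p^3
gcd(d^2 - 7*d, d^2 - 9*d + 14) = d - 7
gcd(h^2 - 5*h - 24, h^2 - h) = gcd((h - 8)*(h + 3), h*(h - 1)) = 1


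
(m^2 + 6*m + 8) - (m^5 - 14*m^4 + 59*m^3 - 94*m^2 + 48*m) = -m^5 + 14*m^4 - 59*m^3 + 95*m^2 - 42*m + 8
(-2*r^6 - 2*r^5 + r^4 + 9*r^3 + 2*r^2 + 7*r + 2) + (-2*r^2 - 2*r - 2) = -2*r^6 - 2*r^5 + r^4 + 9*r^3 + 5*r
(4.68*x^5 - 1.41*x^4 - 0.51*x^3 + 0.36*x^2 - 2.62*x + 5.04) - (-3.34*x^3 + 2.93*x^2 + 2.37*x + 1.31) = 4.68*x^5 - 1.41*x^4 + 2.83*x^3 - 2.57*x^2 - 4.99*x + 3.73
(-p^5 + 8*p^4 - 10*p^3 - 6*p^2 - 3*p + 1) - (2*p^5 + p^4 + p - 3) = -3*p^5 + 7*p^4 - 10*p^3 - 6*p^2 - 4*p + 4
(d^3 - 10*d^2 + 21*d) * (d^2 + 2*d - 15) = d^5 - 8*d^4 - 14*d^3 + 192*d^2 - 315*d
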